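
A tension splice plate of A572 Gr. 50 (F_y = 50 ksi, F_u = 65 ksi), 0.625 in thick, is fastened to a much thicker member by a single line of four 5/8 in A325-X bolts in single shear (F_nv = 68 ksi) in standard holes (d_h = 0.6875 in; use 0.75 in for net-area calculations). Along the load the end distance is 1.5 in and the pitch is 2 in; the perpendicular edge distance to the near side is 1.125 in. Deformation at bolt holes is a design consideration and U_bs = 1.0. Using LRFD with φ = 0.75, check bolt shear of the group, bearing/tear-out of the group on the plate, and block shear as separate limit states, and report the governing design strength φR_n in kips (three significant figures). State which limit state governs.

Bolt shear: A_b = π·0.625²/4 = 0.3068 in²; R_n = 68 × 0.3068 × 4 × 1 = 83.45 kips → 0.75 × 83.45 = 62.6 kips.
Bearing: edge l_c = 1.156, r_n = 56.37 kips; interior l_c = 1.312, r_n = 60.94 kips; R_n = 56.37 + 3·60.94 = 239.2 kips → 179 kips.
Block shear: A_gv = 4.688, A_nv = 3.047, A_nt = 0.4688 in²; R_n = min(0.6F_uA_nv, 0.6F_yA_gv) + U_bs·F_u·A_nt = 149.3 kips → 112 kips.
Bolt shear governs: 62.6 kips.

62.6 kips (bolt shear governs)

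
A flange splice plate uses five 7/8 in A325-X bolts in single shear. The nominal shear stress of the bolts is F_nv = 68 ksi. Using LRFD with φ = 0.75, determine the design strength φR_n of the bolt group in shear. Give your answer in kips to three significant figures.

153 kips

A_b = π × 0.875² / 4 = 0.6013 in².
R_n = F_nv · A_b · n · n_s = 68 × 0.6013 × 5 × 1 = 204.4 kips.
Design strength φR_n = 0.75 × 204.4 = 153 kips.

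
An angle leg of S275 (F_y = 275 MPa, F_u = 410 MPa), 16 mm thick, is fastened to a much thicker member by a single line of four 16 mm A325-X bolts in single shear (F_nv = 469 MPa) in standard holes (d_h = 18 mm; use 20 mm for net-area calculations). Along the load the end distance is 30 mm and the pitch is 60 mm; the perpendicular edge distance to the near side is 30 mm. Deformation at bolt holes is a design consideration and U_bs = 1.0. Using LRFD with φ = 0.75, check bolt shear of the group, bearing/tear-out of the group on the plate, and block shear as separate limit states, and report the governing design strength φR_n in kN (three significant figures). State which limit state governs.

283 kN (bolt shear governs)

Bolt shear: A_b = π·16²/4 = 201.1 mm²; R_n = 469 × 201.1 × 4 × 1 / 1000 = 377.2 kN → 0.75 × 377.2 = 283 kN.
Bearing: edge l_c = 21, r_n = 165.3 kN; interior l_c = 42, r_n = 251.9 kN; R_n = 165.3 + 3·251.9 = 921 kN → 691 kN.
Block shear: A_gv = 3360, A_nv = 2240, A_nt = 320 mm²; R_n = min(0.6F_uA_nv, 0.6F_yA_gv) + U_bs·F_u·A_nt = 682.2 kN → 512 kN.
Bolt shear governs: 283 kN.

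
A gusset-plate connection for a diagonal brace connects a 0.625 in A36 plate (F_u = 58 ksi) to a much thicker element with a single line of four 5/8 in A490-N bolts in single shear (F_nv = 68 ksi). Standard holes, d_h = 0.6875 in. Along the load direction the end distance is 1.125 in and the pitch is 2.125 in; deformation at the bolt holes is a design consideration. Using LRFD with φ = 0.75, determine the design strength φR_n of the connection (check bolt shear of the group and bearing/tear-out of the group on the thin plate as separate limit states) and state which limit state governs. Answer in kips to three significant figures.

Bolt shear: A_b = π·0.625²/4 = 0.3068 in²; R_n = 68 × 0.3068 × 4 × 1 = 83.45 kips → 0.75 × 83.45 = 62.6 kips.
Bearing (1.2 l_c t F_u ≤ 2.4 d t F_u): upper limit = 2.4·0.625·0.625·58 = 54.38 kips.
  Edge l_c = 1.125 − 0.6875/2 = 0.7812 → r_n = 33.98 kips; interior l_c = 2.125 − 0.6875 = 1.438 → r_n = 54.38 kips.
  R_n,bearing = 1·33.98 + 3·54.38 = 197.1 kips → 0.75 × 197.1 = 148 kips.
Bolt shear governs: 62.6 kips.

62.6 kips (bolt shear governs)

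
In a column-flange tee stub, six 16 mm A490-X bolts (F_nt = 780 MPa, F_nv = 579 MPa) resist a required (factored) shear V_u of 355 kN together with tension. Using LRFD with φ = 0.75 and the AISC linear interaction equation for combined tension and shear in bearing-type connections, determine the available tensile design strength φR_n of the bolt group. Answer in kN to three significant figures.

A_b = π·16²/4 = 201.1 mm²; f_rv = 355 × 1000 / (6 × 201.1) = 294.3 MPa.
F'_nt = 1.3 F_nt − (F_nt / φF_nv) f_rv = 1.3·780 − (780/(0.75·579))·294.3 = 485.4 MPa, capped at F_nt → F'_nt = 485.4 MPa.
R_n = F'_nt · A_b · n = 485.4 × 201.1 × 6 / 1000 = 585.6 kN.
Design strength φR_n = 0.75 × 585.6 = 439 kN.

439 kN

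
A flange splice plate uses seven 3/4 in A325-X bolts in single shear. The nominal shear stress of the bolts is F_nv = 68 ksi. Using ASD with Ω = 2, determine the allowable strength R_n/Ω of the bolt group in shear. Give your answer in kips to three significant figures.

105 kips

A_b = π × 0.75² / 4 = 0.4418 in².
R_n = F_nv · A_b · n · n_s = 68 × 0.4418 × 7 × 1 = 210.3 kips.
Allowable strength R_n/Ω = 210.3 / 2 = 105 kips.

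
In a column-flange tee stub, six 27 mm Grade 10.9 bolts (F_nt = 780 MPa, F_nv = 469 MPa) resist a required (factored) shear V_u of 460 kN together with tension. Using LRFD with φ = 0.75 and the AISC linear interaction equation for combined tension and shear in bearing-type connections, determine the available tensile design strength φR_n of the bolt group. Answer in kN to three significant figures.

A_b = π·27²/4 = 572.6 mm²; f_rv = 460 × 1000 / (6 × 572.6) = 133.9 MPa.
F'_nt = 1.3 F_nt − (F_nt / φF_nv) f_rv = 1.3·780 − (780/(0.75·469))·133.9 = 717.1 MPa, capped at F_nt → F'_nt = 717.1 MPa.
R_n = F'_nt · A_b · n = 717.1 × 572.6 × 6 / 1000 = 2463 kN.
Design strength φR_n = 0.75 × 2463 = 1850 kN.

1850 kN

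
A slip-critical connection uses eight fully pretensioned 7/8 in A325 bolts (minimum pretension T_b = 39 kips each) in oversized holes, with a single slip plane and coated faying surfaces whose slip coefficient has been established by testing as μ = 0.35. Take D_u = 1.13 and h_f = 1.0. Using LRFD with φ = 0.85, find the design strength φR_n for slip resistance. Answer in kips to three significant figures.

105 kips

R_n = μ · D_u · h_f · T_b · n_s · n_b = 0.35 × 1.13 × 1.0 × 39 × 1 × 8 = 123.4 kips.
Design strength φR_n = 0.85 × 123.4 = 105 kips.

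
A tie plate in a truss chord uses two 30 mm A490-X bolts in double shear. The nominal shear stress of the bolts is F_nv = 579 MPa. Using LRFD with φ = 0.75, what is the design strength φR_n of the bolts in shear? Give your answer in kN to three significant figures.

A_b = π × 30² / 4 = 706.9 mm².
R_n = F_nv · A_b · n · n_s = 579 × 706.9 × 2 × 2 / 1000 = 1637 kN.
Design strength φR_n = 0.75 × 1637 = 1230 kN.

1230 kN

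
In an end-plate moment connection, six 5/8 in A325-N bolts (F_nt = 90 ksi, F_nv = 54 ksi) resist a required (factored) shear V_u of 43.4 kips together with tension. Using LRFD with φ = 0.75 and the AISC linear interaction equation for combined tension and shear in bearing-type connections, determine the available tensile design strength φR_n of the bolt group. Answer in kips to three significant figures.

89.2 kips

A_b = π·0.625²/4 = 0.3068 in²; f_rv = 43.4 / (6 × 0.3068) = 23.58 ksi.
F'_nt = 1.3 F_nt − (F_nt / φF_nv) f_rv = 1.3·90 − (90/(0.75·54))·23.58 = 64.61 ksi, capped at F_nt → F'_nt = 64.61 ksi.
R_n = F'_nt · A_b · n = 64.61 × 0.3068 × 6 = 118.9 kips.
Design strength φR_n = 0.75 × 118.9 = 89.2 kips.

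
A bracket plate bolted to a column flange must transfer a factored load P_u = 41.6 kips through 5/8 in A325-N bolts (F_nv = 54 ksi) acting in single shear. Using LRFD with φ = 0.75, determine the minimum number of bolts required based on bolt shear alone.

4 bolts

A_b = π·0.625²/4 = 0.3068 in².
Per-bolt design strength φR_n = 0.75 × 54 × 0.3068 × 1 = 12.43 kips.
n ≥ 41.6 / 12.43 = 3.348 → use 4 bolts.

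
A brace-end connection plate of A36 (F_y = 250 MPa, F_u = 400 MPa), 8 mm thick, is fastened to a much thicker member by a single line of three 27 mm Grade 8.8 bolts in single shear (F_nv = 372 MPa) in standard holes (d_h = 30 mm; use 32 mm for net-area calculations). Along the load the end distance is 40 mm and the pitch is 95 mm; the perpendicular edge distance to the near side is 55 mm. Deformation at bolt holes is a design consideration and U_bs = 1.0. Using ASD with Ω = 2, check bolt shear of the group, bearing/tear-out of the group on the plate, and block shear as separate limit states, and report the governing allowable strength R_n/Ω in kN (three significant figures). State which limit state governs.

200 kN (block shear governs)

Bolt shear: A_b = π·27²/4 = 572.6 mm²; R_n = 372 × 572.6 × 3 × 1 / 1000 = 639 kN → 639 / 2 = 319 kN.
Bearing: edge l_c = 25, r_n = 96 kN; interior l_c = 65, r_n = 207.4 kN; R_n = 96 + 2·207.4 = 510.7 kN → 255 kN.
Block shear: A_gv = 1840, A_nv = 1200, A_nt = 312 mm²; R_n = min(0.6F_uA_nv, 0.6F_yA_gv) + U_bs·F_u·A_nt = 400.8 kN → 200 kN.
Block shear governs: 200 kN.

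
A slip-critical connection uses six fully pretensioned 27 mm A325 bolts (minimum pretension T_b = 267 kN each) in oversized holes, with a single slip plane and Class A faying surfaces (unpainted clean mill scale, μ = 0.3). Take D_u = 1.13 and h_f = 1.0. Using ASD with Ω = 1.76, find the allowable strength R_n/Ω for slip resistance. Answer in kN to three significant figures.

309 kN

R_n = μ · D_u · h_f · T_b · n_s · n_b = 0.3 × 1.13 × 1.0 × 267 × 1 × 6 = 543.1 kN.
Allowable strength R_n/Ω = 543.1 / 1.76 = 309 kN.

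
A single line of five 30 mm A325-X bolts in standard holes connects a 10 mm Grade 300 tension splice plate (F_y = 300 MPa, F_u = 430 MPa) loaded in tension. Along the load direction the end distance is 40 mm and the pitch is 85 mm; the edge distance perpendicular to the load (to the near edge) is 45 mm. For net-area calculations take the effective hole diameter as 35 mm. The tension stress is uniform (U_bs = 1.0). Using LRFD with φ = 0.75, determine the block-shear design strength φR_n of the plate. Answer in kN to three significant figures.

519 kN

Shear plane L_v = 40 + 4·85 = 380 mm; A_gv = 380 × 10 = 3800 mm².
A_nv = (380 − 4.5·35) × 10 = 2225 mm².
A_nt = (45 − 0.5·35) × 10 = 275 mm².
0.6 F_u A_nv = 574.1 kN; 0.6 F_y A_gv = 684 kN → shear rupture governs the shear term.
R_n = 574.1 + 1.0 × 430 × 275 / 1000 = 692.3 kN.
Design strength φR_n = 0.75 × 692.3 = 519 kN.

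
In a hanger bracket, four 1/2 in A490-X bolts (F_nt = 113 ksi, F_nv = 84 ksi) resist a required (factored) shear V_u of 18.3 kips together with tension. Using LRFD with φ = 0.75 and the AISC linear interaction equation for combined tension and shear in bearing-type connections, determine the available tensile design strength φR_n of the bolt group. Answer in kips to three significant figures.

61.9 kips

A_b = π·0.5²/4 = 0.1963 in²; f_rv = 18.3 / (4 × 0.1963) = 23.3 ksi.
F'_nt = 1.3 F_nt − (F_nt / φF_nv) f_rv = 1.3·113 − (113/(0.75·84))·23.3 = 105.1 ksi, capped at F_nt → F'_nt = 105.1 ksi.
R_n = F'_nt · A_b · n = 105.1 × 0.1963 × 4 = 82.55 kips.
Design strength φR_n = 0.75 × 82.55 = 61.9 kips.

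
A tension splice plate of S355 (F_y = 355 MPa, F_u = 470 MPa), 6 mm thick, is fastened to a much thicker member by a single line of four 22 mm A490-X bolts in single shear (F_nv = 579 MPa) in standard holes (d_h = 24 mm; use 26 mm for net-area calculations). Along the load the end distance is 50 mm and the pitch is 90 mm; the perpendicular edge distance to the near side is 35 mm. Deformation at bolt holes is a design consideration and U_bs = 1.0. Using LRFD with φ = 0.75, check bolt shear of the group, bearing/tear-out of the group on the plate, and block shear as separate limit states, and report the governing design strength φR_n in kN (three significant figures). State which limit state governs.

337 kN (block shear governs)

Bolt shear: A_b = π·22²/4 = 380.1 mm²; R_n = 579 × 380.1 × 4 × 1 / 1000 = 880.4 kN → 0.75 × 880.4 = 660 kN.
Bearing: edge l_c = 38, r_n = 128.6 kN; interior l_c = 66, r_n = 148.9 kN; R_n = 128.6 + 3·148.9 = 575.3 kN → 431 kN.
Block shear: A_gv = 1920, A_nv = 1374, A_nt = 132 mm²; R_n = min(0.6F_uA_nv, 0.6F_yA_gv) + U_bs·F_u·A_nt = 449.5 kN → 337 kN.
Block shear governs: 337 kN.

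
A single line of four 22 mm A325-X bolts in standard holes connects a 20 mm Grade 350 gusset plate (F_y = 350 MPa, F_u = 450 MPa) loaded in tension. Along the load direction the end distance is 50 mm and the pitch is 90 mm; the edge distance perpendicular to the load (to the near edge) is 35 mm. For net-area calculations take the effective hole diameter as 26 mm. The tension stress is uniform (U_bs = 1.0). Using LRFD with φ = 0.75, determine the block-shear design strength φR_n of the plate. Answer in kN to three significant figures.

Shear plane L_v = 50 + 3·90 = 320 mm; A_gv = 320 × 20 = 6400 mm².
A_nv = (320 − 3.5·26) × 20 = 4580 mm².
A_nt = (35 − 0.5·26) × 20 = 440 mm².
0.6 F_u A_nv = 1237 kN; 0.6 F_y A_gv = 1344 kN → shear rupture governs the shear term.
R_n = 1237 + 1.0 × 450 × 440 / 1000 = 1435 kN.
Design strength φR_n = 0.75 × 1435 = 1080 kN.

1080 kN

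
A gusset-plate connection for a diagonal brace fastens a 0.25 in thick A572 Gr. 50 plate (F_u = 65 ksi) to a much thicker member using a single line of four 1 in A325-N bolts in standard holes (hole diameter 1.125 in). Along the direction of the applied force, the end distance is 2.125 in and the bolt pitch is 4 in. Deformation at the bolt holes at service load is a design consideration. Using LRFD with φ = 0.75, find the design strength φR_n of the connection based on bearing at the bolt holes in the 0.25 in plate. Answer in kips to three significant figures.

111 kips

Per bolt r_n = 1.2 l_c t F_u ≤ 2.4 d t F_u; upper limit = 2.4 × 1 × 0.25 × 65 = 39 kips.
Edge bolt: l_c = 2.125 − 1.125/2 = 1.562 in → 1.2 × 1.562 × 0.25 × 65 = 30.47 → r_n = 30.47 kips.
Interior bolts: l_c = 4 − 1.125 = 2.875 in → 1.2 × 2.875 × 0.25 × 65 = 56.06 → r_n = 39 kips.
R_n = 1 × 30.47 + 3 × 39 = 147.5 kips.
Design strength φR_n = 0.75 × 147.5 = 111 kips.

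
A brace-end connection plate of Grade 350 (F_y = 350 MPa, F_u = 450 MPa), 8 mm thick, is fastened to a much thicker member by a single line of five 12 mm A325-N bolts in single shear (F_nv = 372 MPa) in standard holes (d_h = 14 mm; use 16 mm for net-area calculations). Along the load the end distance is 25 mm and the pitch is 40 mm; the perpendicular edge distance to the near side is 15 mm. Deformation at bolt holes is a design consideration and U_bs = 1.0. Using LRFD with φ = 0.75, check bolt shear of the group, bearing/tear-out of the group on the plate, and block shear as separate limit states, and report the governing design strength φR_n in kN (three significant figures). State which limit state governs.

158 kN (bolt shear governs)

Bolt shear: A_b = π·12²/4 = 113.1 mm²; R_n = 372 × 113.1 × 5 × 1 / 1000 = 210.4 kN → 0.75 × 210.4 = 158 kN.
Bearing: edge l_c = 18, r_n = 77.76 kN; interior l_c = 26, r_n = 103.7 kN; R_n = 77.76 + 4·103.7 = 492.5 kN → 369 kN.
Block shear: A_gv = 1480, A_nv = 904, A_nt = 56 mm²; R_n = min(0.6F_uA_nv, 0.6F_yA_gv) + U_bs·F_u·A_nt = 269.3 kN → 202 kN.
Bolt shear governs: 158 kN.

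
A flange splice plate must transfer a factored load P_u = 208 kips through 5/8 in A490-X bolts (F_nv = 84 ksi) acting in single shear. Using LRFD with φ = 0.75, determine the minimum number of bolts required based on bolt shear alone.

A_b = π·0.625²/4 = 0.3068 in².
Per-bolt design strength φR_n = 0.75 × 84 × 0.3068 × 1 = 19.33 kips.
n ≥ 208 / 19.33 = 10.76 → use 11 bolts.

11 bolts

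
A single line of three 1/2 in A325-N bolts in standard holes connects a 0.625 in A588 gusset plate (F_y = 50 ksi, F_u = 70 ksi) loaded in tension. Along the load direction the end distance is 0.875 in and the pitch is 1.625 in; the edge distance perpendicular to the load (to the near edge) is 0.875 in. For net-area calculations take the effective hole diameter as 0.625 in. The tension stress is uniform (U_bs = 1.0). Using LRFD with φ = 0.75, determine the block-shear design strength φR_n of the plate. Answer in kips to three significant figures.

68.9 kips

Shear plane L_v = 0.875 + 2·1.625 = 4.125 in; A_gv = 4.125 × 0.625 = 2.578 in².
A_nv = (4.125 − 2.5·0.625) × 0.625 = 1.602 in².
A_nt = (0.875 − 0.5·0.625) × 0.625 = 0.3516 in².
0.6 F_u A_nv = 67.27 kips; 0.6 F_y A_gv = 77.34 kips → shear rupture governs the shear term.
R_n = 67.27 + 1.0 × 70 × 0.3516 = 91.88 kips.
Design strength φR_n = 0.75 × 91.88 = 68.9 kips.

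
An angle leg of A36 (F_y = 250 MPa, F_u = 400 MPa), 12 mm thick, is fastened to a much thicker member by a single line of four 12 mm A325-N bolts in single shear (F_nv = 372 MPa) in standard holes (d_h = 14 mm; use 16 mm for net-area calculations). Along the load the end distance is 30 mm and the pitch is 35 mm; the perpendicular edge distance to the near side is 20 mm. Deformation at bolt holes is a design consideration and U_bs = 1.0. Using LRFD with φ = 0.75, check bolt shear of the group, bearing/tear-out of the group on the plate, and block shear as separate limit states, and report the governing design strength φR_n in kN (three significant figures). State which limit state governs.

Bolt shear: A_b = π·12²/4 = 113.1 mm²; R_n = 372 × 113.1 × 4 × 1 / 1000 = 168.3 kN → 0.75 × 168.3 = 126 kN.
Bearing: edge l_c = 23, r_n = 132.5 kN; interior l_c = 21, r_n = 121 kN; R_n = 132.5 + 3·121 = 495.4 kN → 372 kN.
Block shear: A_gv = 1620, A_nv = 948, A_nt = 144 mm²; R_n = min(0.6F_uA_nv, 0.6F_yA_gv) + U_bs·F_u·A_nt = 285.1 kN → 214 kN.
Bolt shear governs: 126 kN.

126 kN (bolt shear governs)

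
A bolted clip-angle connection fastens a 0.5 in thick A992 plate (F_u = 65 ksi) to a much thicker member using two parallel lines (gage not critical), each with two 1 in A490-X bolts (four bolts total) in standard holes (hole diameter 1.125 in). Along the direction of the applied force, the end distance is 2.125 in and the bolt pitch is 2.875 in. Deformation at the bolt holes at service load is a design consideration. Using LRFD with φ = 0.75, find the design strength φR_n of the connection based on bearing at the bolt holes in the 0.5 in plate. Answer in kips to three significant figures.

194 kips

Per bolt r_n = 1.2 l_c t F_u ≤ 2.4 d t F_u; upper limit = 2.4 × 1 × 0.5 × 65 = 78 kips.
Edge bolt: l_c = 2.125 − 1.125/2 = 1.562 in → 1.2 × 1.562 × 0.5 × 65 = 60.94 → r_n = 60.94 kips.
Interior bolts: l_c = 2.875 − 1.125 = 1.75 in → 1.2 × 1.75 × 0.5 × 65 = 68.25 → r_n = 68.25 kips.
R_n = 2 × 60.94 + 2 × 68.25 = 258.4 kips.
Design strength φR_n = 0.75 × 258.4 = 194 kips.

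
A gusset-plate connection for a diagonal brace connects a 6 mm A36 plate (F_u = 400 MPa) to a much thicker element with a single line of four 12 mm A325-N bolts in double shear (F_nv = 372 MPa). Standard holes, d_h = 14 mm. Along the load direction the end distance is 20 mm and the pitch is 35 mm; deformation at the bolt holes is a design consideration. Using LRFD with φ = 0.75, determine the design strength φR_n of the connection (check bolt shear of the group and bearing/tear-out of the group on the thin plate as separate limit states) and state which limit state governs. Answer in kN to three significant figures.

Bolt shear: A_b = π·12²/4 = 113.1 mm²; R_n = 372 × 113.1 × 4 × 2 / 1000 = 336.6 kN → 0.75 × 336.6 = 252 kN.
Bearing (1.2 l_c t F_u ≤ 2.4 d t F_u): upper limit = 2.4·12·6·400 / 1000 = 69.12 kN.
  Edge l_c = 20 − 14/2 = 13 → r_n = 37.44 kN; interior l_c = 35 − 14 = 21 → r_n = 60.48 kN.
  R_n,bearing = 1·37.44 + 3·60.48 = 218.9 kN → 0.75 × 218.9 = 164 kN.
Bearing governs: 164 kN.

164 kN (bearing governs)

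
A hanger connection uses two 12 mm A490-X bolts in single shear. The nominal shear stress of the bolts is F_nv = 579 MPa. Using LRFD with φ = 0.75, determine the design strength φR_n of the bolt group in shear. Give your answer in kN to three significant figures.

A_b = π × 12² / 4 = 113.1 mm².
R_n = F_nv · A_b · n · n_s = 579 × 113.1 × 2 × 1 / 1000 = 131 kN.
Design strength φR_n = 0.75 × 131 = 98.2 kN.

98.2 kN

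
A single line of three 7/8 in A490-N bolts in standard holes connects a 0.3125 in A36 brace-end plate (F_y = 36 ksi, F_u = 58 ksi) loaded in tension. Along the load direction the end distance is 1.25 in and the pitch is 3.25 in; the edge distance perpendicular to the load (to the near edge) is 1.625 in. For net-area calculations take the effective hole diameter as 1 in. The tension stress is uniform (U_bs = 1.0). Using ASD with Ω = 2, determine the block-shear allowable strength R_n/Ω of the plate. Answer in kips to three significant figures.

36.4 kips

Shear plane L_v = 1.25 + 2·3.25 = 7.75 in; A_gv = 7.75 × 0.3125 = 2.422 in².
A_nv = (7.75 − 2.5·1) × 0.3125 = 1.641 in².
A_nt = (1.625 − 0.5·1) × 0.3125 = 0.3516 in².
0.6 F_u A_nv = 57.09 kips; 0.6 F_y A_gv = 52.31 kips → shear yielding governs the shear term.
R_n = 52.31 + 1.0 × 58 × 0.3516 = 72.7 kips.
Allowable strength R_n/Ω = 72.7 / 2 = 36.4 kips.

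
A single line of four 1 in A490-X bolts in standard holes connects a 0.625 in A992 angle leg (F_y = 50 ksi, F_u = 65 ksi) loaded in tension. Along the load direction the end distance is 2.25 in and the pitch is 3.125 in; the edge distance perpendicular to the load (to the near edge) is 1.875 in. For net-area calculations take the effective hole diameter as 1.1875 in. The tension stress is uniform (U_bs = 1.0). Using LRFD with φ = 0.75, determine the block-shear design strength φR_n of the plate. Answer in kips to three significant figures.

176 kips

Shear plane L_v = 2.25 + 3·3.125 = 11.62 in; A_gv = 11.62 × 0.625 = 7.266 in².
A_nv = (11.62 − 3.5·1.1875) × 0.625 = 4.668 in².
A_nt = (1.875 − 0.5·1.1875) × 0.625 = 0.8008 in².
0.6 F_u A_nv = 182.1 kips; 0.6 F_y A_gv = 218 kips → shear rupture governs the shear term.
R_n = 182.1 + 1.0 × 65 × 0.8008 = 234.1 kips.
Design strength φR_n = 0.75 × 234.1 = 176 kips.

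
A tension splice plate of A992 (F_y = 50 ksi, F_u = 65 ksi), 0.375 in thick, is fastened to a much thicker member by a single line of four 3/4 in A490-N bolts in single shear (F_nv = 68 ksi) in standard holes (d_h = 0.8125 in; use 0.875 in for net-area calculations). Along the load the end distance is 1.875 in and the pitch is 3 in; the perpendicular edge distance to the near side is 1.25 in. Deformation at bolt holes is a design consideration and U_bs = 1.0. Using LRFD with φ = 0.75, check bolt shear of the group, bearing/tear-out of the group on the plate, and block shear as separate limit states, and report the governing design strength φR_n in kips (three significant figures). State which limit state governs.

90.1 kips (bolt shear governs)

Bolt shear: A_b = π·0.75²/4 = 0.4418 in²; R_n = 68 × 0.4418 × 4 × 1 = 120.2 kips → 0.75 × 120.2 = 90.1 kips.
Bearing: edge l_c = 1.469, r_n = 42.96 kips; interior l_c = 2.188, r_n = 43.87 kips; R_n = 42.96 + 3·43.87 = 174.6 kips → 131 kips.
Block shear: A_gv = 4.078, A_nv = 2.93, A_nt = 0.3047 in²; R_n = min(0.6F_uA_nv, 0.6F_yA_gv) + U_bs·F_u·A_nt = 134.1 kips → 101 kips.
Bolt shear governs: 90.1 kips.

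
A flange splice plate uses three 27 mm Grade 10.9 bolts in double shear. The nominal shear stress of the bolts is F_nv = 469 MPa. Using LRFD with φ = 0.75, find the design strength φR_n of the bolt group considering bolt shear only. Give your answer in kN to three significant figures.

1210 kN

A_b = π × 27² / 4 = 572.6 mm².
R_n = F_nv · A_b · n · n_s = 469 × 572.6 × 3 × 2 / 1000 = 1611 kN.
Design strength φR_n = 0.75 × 1611 = 1210 kN.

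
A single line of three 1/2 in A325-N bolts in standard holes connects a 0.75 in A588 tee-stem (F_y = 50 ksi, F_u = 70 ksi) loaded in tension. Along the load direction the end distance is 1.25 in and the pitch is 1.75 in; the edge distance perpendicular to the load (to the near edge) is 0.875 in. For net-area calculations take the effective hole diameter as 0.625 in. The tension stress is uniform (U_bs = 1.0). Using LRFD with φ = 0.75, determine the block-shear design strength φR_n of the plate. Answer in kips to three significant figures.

97.5 kips

Shear plane L_v = 1.25 + 2·1.75 = 4.75 in; A_gv = 4.75 × 0.75 = 3.562 in².
A_nv = (4.75 − 2.5·0.625) × 0.75 = 2.391 in².
A_nt = (0.875 − 0.5·0.625) × 0.75 = 0.4219 in².
0.6 F_u A_nv = 100.4 kips; 0.6 F_y A_gv = 106.9 kips → shear rupture governs the shear term.
R_n = 100.4 + 1.0 × 70 × 0.4219 = 129.9 kips.
Design strength φR_n = 0.75 × 129.9 = 97.5 kips.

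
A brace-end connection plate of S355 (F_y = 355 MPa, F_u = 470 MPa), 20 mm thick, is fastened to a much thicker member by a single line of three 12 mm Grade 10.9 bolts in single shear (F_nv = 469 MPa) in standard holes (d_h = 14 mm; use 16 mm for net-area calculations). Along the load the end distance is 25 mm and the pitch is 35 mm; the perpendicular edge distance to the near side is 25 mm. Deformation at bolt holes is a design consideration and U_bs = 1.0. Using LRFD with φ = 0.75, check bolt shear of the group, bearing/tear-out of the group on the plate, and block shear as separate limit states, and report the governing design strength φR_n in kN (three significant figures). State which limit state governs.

119 kN (bolt shear governs)

Bolt shear: A_b = π·12²/4 = 113.1 mm²; R_n = 469 × 113.1 × 3 × 1 / 1000 = 159.1 kN → 0.75 × 159.1 = 119 kN.
Bearing: edge l_c = 18, r_n = 203 kN; interior l_c = 21, r_n = 236.9 kN; R_n = 203 + 2·236.9 = 676.8 kN → 508 kN.
Block shear: A_gv = 1900, A_nv = 1100, A_nt = 340 mm²; R_n = min(0.6F_uA_nv, 0.6F_yA_gv) + U_bs·F_u·A_nt = 470 kN → 352 kN.
Bolt shear governs: 119 kN.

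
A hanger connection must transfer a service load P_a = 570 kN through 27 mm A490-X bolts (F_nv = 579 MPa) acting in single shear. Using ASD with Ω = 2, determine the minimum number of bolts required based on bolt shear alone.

4 bolts

A_b = π·27²/4 = 572.6 mm².
Per-bolt allowable strength R_n/Ω = 579 × 572.6 × 1 / 1000 / 2 = 165.8 kN.
n ≥ 570 / 165.8 = 3.439 → use 4 bolts.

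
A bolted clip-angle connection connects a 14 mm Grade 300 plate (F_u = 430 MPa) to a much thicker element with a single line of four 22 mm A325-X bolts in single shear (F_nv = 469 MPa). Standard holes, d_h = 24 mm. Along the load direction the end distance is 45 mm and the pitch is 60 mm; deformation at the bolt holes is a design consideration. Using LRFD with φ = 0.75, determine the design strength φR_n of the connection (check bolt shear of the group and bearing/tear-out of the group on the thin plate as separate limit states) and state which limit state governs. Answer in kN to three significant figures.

Bolt shear: A_b = π·22²/4 = 380.1 mm²; R_n = 469 × 380.1 × 4 × 1 / 1000 = 713.1 kN → 0.75 × 713.1 = 535 kN.
Bearing (1.2 l_c t F_u ≤ 2.4 d t F_u): upper limit = 2.4·22·14·430 / 1000 = 317.9 kN.
  Edge l_c = 45 − 24/2 = 33 → r_n = 238.4 kN; interior l_c = 60 − 24 = 36 → r_n = 260.1 kN.
  R_n,bearing = 1·238.4 + 3·260.1 = 1019 kN → 0.75 × 1019 = 764 kN.
Bolt shear governs: 535 kN.

535 kN (bolt shear governs)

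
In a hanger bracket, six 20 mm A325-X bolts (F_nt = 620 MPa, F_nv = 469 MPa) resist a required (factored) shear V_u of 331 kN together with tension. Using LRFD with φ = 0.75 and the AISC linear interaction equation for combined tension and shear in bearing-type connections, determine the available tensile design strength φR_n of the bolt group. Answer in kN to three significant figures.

702 kN

A_b = π·20²/4 = 314.2 mm²; f_rv = 331 × 1000 / (6 × 314.2) = 175.6 MPa.
F'_nt = 1.3 F_nt − (F_nt / φF_nv) f_rv = 1.3·620 − (620/(0.75·469))·175.6 = 496.5 MPa, capped at F_nt → F'_nt = 496.5 MPa.
R_n = F'_nt · A_b · n = 496.5 × 314.2 × 6 / 1000 = 935.8 kN.
Design strength φR_n = 0.75 × 935.8 = 702 kN.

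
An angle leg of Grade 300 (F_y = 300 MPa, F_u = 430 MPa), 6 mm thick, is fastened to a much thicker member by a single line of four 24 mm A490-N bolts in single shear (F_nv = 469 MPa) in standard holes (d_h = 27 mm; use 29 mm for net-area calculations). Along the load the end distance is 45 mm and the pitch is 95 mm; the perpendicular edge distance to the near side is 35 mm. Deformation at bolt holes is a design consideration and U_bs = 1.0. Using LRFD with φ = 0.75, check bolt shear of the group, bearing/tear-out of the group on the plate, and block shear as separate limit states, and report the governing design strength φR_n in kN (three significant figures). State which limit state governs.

Bolt shear: A_b = π·24²/4 = 452.4 mm²; R_n = 469 × 452.4 × 4 × 1 / 1000 = 848.7 kN → 0.75 × 848.7 = 637 kN.
Bearing: edge l_c = 31.5, r_n = 97.52 kN; interior l_c = 68, r_n = 148.6 kN; R_n = 97.52 + 3·148.6 = 543.3 kN → 408 kN.
Block shear: A_gv = 1980, A_nv = 1371, A_nt = 123 mm²; R_n = min(0.6F_uA_nv, 0.6F_yA_gv) + U_bs·F_u·A_nt = 406.6 kN → 305 kN.
Block shear governs: 305 kN.

305 kN (block shear governs)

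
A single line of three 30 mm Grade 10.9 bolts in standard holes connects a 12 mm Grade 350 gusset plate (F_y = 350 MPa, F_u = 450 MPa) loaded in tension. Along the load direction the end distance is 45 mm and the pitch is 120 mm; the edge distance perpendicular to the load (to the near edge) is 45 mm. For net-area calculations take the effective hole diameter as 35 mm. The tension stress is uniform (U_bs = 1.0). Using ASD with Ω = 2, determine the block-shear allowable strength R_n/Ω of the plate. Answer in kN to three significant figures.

394 kN

Shear plane L_v = 45 + 2·120 = 285 mm; A_gv = 285 × 12 = 3420 mm².
A_nv = (285 − 2.5·35) × 12 = 2370 mm².
A_nt = (45 − 0.5·35) × 12 = 330 mm².
0.6 F_u A_nv = 639.9 kN; 0.6 F_y A_gv = 718.2 kN → shear rupture governs the shear term.
R_n = 639.9 + 1.0 × 450 × 330 / 1000 = 788.4 kN.
Allowable strength R_n/Ω = 788.4 / 2 = 394 kN.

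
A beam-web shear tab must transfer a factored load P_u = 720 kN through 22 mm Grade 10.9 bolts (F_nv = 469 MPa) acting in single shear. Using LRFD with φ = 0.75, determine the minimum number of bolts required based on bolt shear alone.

A_b = π·22²/4 = 380.1 mm².
Per-bolt design strength φR_n = 0.75 × 469 × 380.1 × 1 / 1000 = 133.7 kN.
n ≥ 720 / 133.7 = 5.385 → use 6 bolts.

6 bolts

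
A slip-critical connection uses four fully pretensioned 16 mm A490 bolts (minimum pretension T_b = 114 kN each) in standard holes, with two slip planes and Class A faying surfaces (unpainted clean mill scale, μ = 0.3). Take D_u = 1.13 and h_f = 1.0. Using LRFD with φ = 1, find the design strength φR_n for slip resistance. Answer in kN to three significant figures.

309 kN

R_n = μ · D_u · h_f · T_b · n_s · n_b = 0.3 × 1.13 × 1.0 × 114 × 2 × 4 = 309.2 kN.
Design strength φR_n = 1 × 309.2 = 309 kN.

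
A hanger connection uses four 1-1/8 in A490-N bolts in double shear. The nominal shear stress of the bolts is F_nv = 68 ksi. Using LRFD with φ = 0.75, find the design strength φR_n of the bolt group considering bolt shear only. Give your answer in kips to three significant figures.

A_b = π × 1.125² / 4 = 0.994 in².
R_n = F_nv · A_b · n · n_s = 68 × 0.994 × 4 × 2 = 540.7 kips.
Design strength φR_n = 0.75 × 540.7 = 406 kips.

406 kips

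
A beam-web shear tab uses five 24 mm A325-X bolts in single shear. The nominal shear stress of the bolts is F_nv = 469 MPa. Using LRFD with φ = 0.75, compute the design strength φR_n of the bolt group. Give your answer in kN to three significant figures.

A_b = π × 24² / 4 = 452.4 mm².
R_n = F_nv · A_b · n · n_s = 469 × 452.4 × 5 × 1 / 1000 = 1061 kN.
Design strength φR_n = 0.75 × 1061 = 796 kN.

796 kN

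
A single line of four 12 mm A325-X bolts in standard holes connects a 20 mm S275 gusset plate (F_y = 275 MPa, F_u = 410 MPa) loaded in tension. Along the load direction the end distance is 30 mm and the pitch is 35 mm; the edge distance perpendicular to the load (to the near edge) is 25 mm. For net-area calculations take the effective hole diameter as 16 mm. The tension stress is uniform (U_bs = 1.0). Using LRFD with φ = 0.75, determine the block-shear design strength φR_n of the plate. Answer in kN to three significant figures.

396 kN

Shear plane L_v = 30 + 3·35 = 135 mm; A_gv = 135 × 20 = 2700 mm².
A_nv = (135 − 3.5·16) × 20 = 1580 mm².
A_nt = (25 − 0.5·16) × 20 = 340 mm².
0.6 F_u A_nv = 388.7 kN; 0.6 F_y A_gv = 445.5 kN → shear rupture governs the shear term.
R_n = 388.7 + 1.0 × 410 × 340 / 1000 = 528.1 kN.
Design strength φR_n = 0.75 × 528.1 = 396 kN.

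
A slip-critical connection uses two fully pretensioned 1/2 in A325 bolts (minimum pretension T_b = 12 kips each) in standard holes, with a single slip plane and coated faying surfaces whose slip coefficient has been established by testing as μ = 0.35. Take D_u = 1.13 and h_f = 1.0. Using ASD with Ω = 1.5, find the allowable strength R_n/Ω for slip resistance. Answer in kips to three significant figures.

6.33 kips

R_n = μ · D_u · h_f · T_b · n_s · n_b = 0.35 × 1.13 × 1.0 × 12 × 1 × 2 = 9.492 kips.
Allowable strength R_n/Ω = 9.492 / 1.5 = 6.33 kips.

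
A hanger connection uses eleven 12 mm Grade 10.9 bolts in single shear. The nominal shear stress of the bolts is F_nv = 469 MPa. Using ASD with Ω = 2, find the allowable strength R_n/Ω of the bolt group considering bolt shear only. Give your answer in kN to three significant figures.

292 kN

A_b = π × 12² / 4 = 113.1 mm².
R_n = F_nv · A_b · n · n_s = 469 × 113.1 × 11 × 1 / 1000 = 583.5 kN.
Allowable strength R_n/Ω = 583.5 / 2 = 292 kN.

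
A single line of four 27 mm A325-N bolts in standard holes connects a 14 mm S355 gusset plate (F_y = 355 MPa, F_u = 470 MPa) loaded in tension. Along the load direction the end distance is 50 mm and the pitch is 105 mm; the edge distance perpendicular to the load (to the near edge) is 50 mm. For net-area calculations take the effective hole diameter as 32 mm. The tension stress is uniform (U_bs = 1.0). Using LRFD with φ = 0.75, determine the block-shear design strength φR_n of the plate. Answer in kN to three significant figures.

917 kN

Shear plane L_v = 50 + 3·105 = 365 mm; A_gv = 365 × 14 = 5110 mm².
A_nv = (365 − 3.5·32) × 14 = 3542 mm².
A_nt = (50 − 0.5·32) × 14 = 476 mm².
0.6 F_u A_nv = 998.8 kN; 0.6 F_y A_gv = 1088 kN → shear rupture governs the shear term.
R_n = 998.8 + 1.0 × 470 × 476 / 1000 = 1223 kN.
Design strength φR_n = 0.75 × 1223 = 917 kN.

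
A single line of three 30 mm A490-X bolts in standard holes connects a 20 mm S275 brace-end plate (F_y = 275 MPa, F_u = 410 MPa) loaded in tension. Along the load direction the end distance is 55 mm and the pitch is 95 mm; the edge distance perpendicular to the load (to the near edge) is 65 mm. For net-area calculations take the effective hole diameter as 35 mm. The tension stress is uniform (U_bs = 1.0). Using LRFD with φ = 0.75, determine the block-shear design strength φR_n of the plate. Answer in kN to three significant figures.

Shear plane L_v = 55 + 2·95 = 245 mm; A_gv = 245 × 20 = 4900 mm².
A_nv = (245 − 2.5·35) × 20 = 3150 mm².
A_nt = (65 − 0.5·35) × 20 = 950 mm².
0.6 F_u A_nv = 774.9 kN; 0.6 F_y A_gv = 808.5 kN → shear rupture governs the shear term.
R_n = 774.9 + 1.0 × 410 × 950 / 1000 = 1164 kN.
Design strength φR_n = 0.75 × 1164 = 873 kN.

873 kN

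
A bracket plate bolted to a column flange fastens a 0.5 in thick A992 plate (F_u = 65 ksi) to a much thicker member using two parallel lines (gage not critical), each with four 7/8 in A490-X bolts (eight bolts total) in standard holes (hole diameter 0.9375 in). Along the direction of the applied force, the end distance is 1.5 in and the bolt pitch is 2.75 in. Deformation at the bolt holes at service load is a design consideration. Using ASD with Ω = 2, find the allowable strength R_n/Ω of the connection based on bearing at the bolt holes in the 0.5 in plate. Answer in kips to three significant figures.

245 kips

Per bolt r_n = 1.2 l_c t F_u ≤ 2.4 d t F_u; upper limit = 2.4 × 0.875 × 0.5 × 65 = 68.25 kips.
Edge bolt: l_c = 1.5 − 0.9375/2 = 1.031 in → 1.2 × 1.031 × 0.5 × 65 = 40.22 → r_n = 40.22 kips.
Interior bolts: l_c = 2.75 − 0.9375 = 1.812 in → 1.2 × 1.812 × 0.5 × 65 = 70.69 → r_n = 68.25 kips.
R_n = 2 × 40.22 + 6 × 68.25 = 489.9 kips.
Allowable strength R_n/Ω = 489.9 / 2 = 245 kips.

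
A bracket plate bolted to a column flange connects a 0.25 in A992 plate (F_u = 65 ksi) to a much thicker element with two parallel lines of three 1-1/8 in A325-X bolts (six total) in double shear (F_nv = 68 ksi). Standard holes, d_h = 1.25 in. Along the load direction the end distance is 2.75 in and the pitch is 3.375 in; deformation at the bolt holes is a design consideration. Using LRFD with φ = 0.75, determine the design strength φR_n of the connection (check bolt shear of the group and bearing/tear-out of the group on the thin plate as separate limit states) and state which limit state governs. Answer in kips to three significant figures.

186 kips (bearing governs)

Bolt shear: A_b = π·1.125²/4 = 0.994 in²; R_n = 68 × 0.994 × 6 × 2 = 811.1 kips → 0.75 × 811.1 = 608 kips.
Bearing (1.2 l_c t F_u ≤ 2.4 d t F_u): upper limit = 2.4·1.125·0.25·65 = 43.87 kips.
  Edge l_c = 2.75 − 1.25/2 = 2.125 → r_n = 41.44 kips; interior l_c = 3.375 − 1.25 = 2.125 → r_n = 41.44 kips.
  R_n,bearing = 2·41.44 + 4·41.44 = 248.6 kips → 0.75 × 248.6 = 186 kips.
Bearing governs: 186 kips.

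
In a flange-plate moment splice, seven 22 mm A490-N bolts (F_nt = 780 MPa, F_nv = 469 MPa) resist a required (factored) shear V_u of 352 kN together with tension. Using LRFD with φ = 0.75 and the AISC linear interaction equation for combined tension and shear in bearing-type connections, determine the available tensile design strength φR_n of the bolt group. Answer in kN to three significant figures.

A_b = π·22²/4 = 380.1 mm²; f_rv = 352 × 1000 / (7 × 380.1) = 132.3 MPa.
F'_nt = 1.3 F_nt − (F_nt / φF_nv) f_rv = 1.3·780 − (780/(0.75·469))·132.3 = 720.7 MPa, capped at F_nt → F'_nt = 720.7 MPa.
R_n = F'_nt · A_b · n = 720.7 × 380.1 × 7 / 1000 = 1918 kN.
Design strength φR_n = 0.75 × 1918 = 1440 kN.

1440 kN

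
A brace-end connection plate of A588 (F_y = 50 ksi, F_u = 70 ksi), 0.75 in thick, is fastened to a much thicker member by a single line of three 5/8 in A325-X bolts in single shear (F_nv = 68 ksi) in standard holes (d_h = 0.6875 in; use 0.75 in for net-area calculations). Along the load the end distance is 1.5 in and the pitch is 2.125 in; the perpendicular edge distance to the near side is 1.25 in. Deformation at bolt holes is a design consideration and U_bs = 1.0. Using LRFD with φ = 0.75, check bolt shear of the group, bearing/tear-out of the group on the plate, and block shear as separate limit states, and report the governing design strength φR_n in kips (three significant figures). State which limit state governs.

46.9 kips (bolt shear governs)

Bolt shear: A_b = π·0.625²/4 = 0.3068 in²; R_n = 68 × 0.3068 × 3 × 1 = 62.59 kips → 0.75 × 62.59 = 46.9 kips.
Bearing: edge l_c = 1.156, r_n = 72.84 kips; interior l_c = 1.438, r_n = 78.75 kips; R_n = 72.84 + 2·78.75 = 230.3 kips → 173 kips.
Block shear: A_gv = 4.312, A_nv = 2.906, A_nt = 0.6562 in²; R_n = min(0.6F_uA_nv, 0.6F_yA_gv) + U_bs·F_u·A_nt = 168 kips → 126 kips.
Bolt shear governs: 46.9 kips.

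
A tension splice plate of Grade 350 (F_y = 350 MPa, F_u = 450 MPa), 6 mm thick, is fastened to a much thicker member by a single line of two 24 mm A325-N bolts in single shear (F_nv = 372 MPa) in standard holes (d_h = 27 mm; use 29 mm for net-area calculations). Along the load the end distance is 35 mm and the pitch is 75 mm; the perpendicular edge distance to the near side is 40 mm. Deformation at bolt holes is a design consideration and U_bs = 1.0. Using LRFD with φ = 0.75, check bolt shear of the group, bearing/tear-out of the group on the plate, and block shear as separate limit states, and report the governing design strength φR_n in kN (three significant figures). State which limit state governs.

Bolt shear: A_b = π·24²/4 = 452.4 mm²; R_n = 372 × 452.4 × 2 × 1 / 1000 = 336.6 kN → 0.75 × 336.6 = 252 kN.
Bearing: edge l_c = 21.5, r_n = 69.66 kN; interior l_c = 48, r_n = 155.5 kN; R_n = 69.66 + 1·155.5 = 225.2 kN → 169 kN.
Block shear: A_gv = 660, A_nv = 399, A_nt = 153 mm²; R_n = min(0.6F_uA_nv, 0.6F_yA_gv) + U_bs·F_u·A_nt = 176.6 kN → 132 kN.
Block shear governs: 132 kN.

132 kN (block shear governs)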